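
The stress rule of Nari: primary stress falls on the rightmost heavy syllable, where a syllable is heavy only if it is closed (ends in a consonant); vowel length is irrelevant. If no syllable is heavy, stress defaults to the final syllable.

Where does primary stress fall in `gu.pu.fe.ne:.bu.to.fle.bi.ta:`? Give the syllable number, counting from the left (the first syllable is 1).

Weights: 1 gu L, 2 pu L, 3 fe L, 4 ne: L, 5 bu L, 6 to L, 7 fle L, 8 bi L, 9 ta: L.
No heavy syllable in the domain; default to the final syllable = syllable 9.
Primary stress: syllable 9 → gu.pu.fe.ne:.bu.to.fle.bi.ˈta:.

9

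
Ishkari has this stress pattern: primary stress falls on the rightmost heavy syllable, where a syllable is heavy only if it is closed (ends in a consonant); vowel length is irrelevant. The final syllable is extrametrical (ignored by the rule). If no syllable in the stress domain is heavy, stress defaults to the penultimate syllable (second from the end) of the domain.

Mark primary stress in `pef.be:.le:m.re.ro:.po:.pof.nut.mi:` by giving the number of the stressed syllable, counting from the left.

8

The final syllable (9, mi:) is extrametrical; the stress domain is syllables 1–8.
Weights: 1 pef H, 2 be: L, 3 le:m H, 4 re L, 5 ro: L, 6 po: L, 7 pof H, 8 nut H.
Heavy syllables in the domain: 1, 3, 7, 8. The rightmost is syllable 8 (nut).
Primary stress: syllable 8 → pef.be:.le:m.re.ro:.po:.pof.ˈnut.mi:.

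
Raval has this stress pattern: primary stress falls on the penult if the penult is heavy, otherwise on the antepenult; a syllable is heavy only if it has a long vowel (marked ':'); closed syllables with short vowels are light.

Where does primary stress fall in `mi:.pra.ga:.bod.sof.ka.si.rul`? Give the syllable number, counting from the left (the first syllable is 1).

6

Weights: 6 ka L, 7 si L, 8 rul L.
The penult (syllable 7, si) is light, so stress falls on the antepenult (syllable 6, ka).
Primary stress: syllable 6 → mi:.pra.ga:.bod.sof.ˈka.si.rul.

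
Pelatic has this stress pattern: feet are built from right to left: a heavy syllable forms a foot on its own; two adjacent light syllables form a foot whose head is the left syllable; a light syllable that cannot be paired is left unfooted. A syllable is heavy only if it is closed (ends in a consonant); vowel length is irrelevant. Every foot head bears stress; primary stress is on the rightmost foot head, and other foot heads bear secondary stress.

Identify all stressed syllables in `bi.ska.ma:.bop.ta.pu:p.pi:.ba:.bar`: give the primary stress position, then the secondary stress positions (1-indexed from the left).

Weights: 1 bi L, 2 ska L, 3 ma: L, 4 bop H, 5 ta L, 6 pu:p H, 7 pi: L, 8 ba: L, 9 bar H.
Parse right to left (heavy = foot alone; LL = one foot; stranded L unfooted): bi (ˈska.ma:) (ˈbop) ta (ˈpu:p) (ˈpi:.ba:) (ˈbar).
Foot heads: 2, 4, 6, 7, 9.
Primary stress on the rightmost head = syllable 9.
Secondary stress on 2, 4, 6, 7: bi.ˌska.ma:.ˌbop.ta.ˌpu:p.ˌpi:.ba:.ˈbar.

primary 9, secondary 2, 4, 6, 7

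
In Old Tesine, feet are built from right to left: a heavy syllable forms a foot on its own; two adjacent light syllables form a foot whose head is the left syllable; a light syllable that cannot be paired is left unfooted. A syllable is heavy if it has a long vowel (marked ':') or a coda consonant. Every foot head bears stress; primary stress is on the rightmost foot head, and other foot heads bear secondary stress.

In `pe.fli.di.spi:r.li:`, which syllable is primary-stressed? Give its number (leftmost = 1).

Weights: 1 pe L, 2 fli L, 3 di L, 4 spi:r H, 5 li: H.
Parse right to left (heavy = foot alone; LL = one foot; stranded L unfooted): pe (ˈfli.di) (ˈspi:r) (ˈli:).
Foot heads: 2, 4, 5.
Primary stress on the rightmost head = syllable 5.
Primary stress: syllable 5 → pe.fli.di.spi:r.ˈli:.

5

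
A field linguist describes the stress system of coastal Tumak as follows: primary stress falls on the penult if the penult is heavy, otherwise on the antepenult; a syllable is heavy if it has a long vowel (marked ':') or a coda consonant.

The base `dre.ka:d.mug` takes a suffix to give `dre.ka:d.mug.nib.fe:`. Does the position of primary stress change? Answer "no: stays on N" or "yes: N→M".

Base `dre.ka:d.mug` (3 syllables):
  Weights: 1 dre L, 2 ka:d H, 3 mug H.
  The penult (syllable 2, ka:d) is heavy, so it takes stress.
  → primary stress on syllable 2.
Suffixed `dre.ka:d.mug.nib.fe:` (5 syllables):
  Weights: 3 mug H, 4 nib H, 5 fe: H.
  The penult (syllable 4, nib) is heavy, so it takes stress.
  → primary stress on syllable 4.

yes: 2→4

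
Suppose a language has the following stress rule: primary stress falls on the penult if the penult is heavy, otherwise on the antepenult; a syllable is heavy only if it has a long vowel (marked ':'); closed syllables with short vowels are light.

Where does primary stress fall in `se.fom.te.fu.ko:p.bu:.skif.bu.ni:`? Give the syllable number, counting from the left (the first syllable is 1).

Weights: 7 skif L, 8 bu L, 9 ni: H.
The penult (syllable 8, bu) is light, so stress falls on the antepenult (syllable 7, skif).
Primary stress: syllable 7 → se.fom.te.fu.ko:p.bu:.ˈskif.bu.ni:.

7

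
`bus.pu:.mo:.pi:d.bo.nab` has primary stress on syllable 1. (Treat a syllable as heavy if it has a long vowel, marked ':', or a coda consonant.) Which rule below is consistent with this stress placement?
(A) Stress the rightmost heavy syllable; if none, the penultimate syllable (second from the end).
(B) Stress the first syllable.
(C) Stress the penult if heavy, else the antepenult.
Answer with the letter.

B

Rule A → syllable 6 (observed: 1).
Rule B → syllable 1 ✓.
Rule C → syllable 4 (observed: 1).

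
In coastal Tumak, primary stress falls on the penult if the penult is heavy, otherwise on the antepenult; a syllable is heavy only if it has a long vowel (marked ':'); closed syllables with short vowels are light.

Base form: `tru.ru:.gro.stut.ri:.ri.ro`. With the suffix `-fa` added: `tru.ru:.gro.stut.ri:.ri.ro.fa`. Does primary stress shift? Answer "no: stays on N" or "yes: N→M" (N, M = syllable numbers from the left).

Base `tru.ru:.gro.stut.ri:.ri.ro` (7 syllables):
  Weights: 5 ri: H, 6 ri L, 7 ro L.
  The penult (syllable 6, ri) is light, so stress falls on the antepenult (syllable 5, ri:).
  → primary stress on syllable 5.
Suffixed `tru.ru:.gro.stut.ri:.ri.ro.fa` (8 syllables):
  Weights: 6 ri L, 7 ro L, 8 fa L.
  The penult (syllable 7, ro) is light, so stress falls on the antepenult (syllable 6, ri).
  → primary stress on syllable 6.

yes: 5→6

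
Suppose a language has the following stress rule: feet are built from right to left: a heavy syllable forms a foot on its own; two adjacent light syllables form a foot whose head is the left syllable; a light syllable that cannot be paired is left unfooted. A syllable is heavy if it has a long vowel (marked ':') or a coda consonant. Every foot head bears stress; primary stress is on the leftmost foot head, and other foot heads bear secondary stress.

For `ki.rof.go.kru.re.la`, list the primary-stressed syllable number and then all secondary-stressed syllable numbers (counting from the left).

primary 2, secondary 3, 5

Weights: 1 ki L, 2 rof H, 3 go L, 4 kru L, 5 re L, 6 la L.
Parse right to left (heavy = foot alone; LL = one foot; stranded L unfooted): ki (ˈrof) (ˈgo.kru) (ˈre.la).
Foot heads: 2, 3, 5.
Primary stress on the leftmost head = syllable 2.
Secondary stress on 3, 5: ki.ˈrof.ˌgo.kru.ˌre.la.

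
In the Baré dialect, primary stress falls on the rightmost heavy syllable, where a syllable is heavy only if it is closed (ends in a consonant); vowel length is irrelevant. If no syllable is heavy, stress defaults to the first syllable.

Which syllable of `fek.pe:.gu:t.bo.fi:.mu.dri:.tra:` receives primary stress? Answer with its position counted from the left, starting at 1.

Weights: 1 fek H, 2 pe: L, 3 gu:t H, 4 bo L, 5 fi: L, 6 mu L, 7 dri: L, 8 tra: L.
Heavy syllables in the domain: 1, 3. The rightmost is syllable 3 (gu:t).
Primary stress: syllable 3 → fek.pe:.ˈgu:t.bo.fi:.mu.dri:.tra:.

3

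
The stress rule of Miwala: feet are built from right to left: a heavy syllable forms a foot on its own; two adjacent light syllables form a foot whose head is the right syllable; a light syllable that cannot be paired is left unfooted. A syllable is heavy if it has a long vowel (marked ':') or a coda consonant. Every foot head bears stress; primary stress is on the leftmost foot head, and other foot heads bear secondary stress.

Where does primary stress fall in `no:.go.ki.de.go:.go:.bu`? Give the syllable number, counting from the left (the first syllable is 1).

Weights: 1 no: H, 2 go L, 3 ki L, 4 de L, 5 go: H, 6 go: H, 7 bu L.
Parse right to left (heavy = foot alone; LL = one foot; stranded L unfooted): (ˈno:) go (ki.ˈde) (ˈgo:) (ˈgo:) bu.
Foot heads: 1, 4, 5, 6.
Primary stress on the leftmost head = syllable 1.
Primary stress: syllable 1 → ˈno:.go.ki.de.go:.go:.bu.

1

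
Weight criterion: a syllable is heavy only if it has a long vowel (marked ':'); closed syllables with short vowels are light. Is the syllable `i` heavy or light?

light

`i`: short vowel, open (no coda). Short vowel → light.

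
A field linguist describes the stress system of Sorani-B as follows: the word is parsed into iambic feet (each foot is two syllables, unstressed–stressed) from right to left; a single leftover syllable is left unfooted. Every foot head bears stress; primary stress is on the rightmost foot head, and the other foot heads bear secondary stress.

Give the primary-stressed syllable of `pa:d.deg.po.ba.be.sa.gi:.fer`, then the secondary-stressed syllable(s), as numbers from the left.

Parse right to left into iambic (σˈσ) feet: (pa:d.ˈdeg) (po.ˈba) (be.ˈsa) (gi:.ˈfer).
Foot heads (stressed positions): 2, 4, 6, 8.
End Rule Rightmost: primary stress on the rightmost head = syllable 8.
Secondary stress on 2, 4, 6: pa:d.ˌdeg.po.ˌba.be.ˌsa.gi:.ˈfer.

primary 8, secondary 2, 4, 6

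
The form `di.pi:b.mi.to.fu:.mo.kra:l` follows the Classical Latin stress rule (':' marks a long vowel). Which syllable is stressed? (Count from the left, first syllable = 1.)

Classical Latin: stress the penult if heavy (long vowel or closed), else the antepenult.
Weights: 5 fu: H, 6 mo L, 7 kra:l H.
The penult (syllable 6, mo) is light, so stress falls on the antepenult (syllable 5, fu:).
Stress on syllable 5: di.pi:b.mi.to.ˈfu:.mo.kra:l.

5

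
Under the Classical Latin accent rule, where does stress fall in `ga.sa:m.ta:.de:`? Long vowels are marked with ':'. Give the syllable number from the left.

3

Classical Latin: stress the penult if heavy (long vowel or closed), else the antepenult.
Weights: 2 sa:m H, 3 ta: H, 4 de: H.
The penult (syllable 3, ta:) is heavy, so it takes stress.
Stress on syllable 3: ga.sa:m.ˈta:.de:.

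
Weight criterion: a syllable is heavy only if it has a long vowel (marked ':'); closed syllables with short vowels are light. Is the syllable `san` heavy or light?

light

`san`: short vowel, closed (coda /n/). Short vowel → light.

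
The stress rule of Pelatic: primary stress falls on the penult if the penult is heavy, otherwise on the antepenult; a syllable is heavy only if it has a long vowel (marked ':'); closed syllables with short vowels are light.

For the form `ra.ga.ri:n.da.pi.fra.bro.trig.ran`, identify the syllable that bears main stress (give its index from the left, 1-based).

7

Weights: 7 bro L, 8 trig L, 9 ran L.
The penult (syllable 8, trig) is light, so stress falls on the antepenult (syllable 7, bro).
Primary stress: syllable 7 → ra.ga.ri:n.da.pi.fra.ˈbro.trig.ran.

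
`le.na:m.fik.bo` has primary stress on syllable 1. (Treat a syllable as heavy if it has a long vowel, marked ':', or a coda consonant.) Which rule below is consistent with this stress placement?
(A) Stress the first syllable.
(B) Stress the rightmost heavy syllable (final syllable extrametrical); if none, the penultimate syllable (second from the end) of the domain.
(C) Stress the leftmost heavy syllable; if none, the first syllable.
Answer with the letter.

A

Rule A → syllable 1 ✓.
Rule B → syllable 3 (observed: 1).
Rule C → syllable 2 (observed: 1).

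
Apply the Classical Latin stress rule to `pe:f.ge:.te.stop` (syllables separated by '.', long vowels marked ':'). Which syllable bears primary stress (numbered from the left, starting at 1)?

Classical Latin: stress the penult if heavy (long vowel or closed), else the antepenult.
Weights: 2 ge: H, 3 te L, 4 stop H.
The penult (syllable 3, te) is light, so stress falls on the antepenult (syllable 2, ge:).
Stress on syllable 2: pe:f.ˈge:.te.stop.

2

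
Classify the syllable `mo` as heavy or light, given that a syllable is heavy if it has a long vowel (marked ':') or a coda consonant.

`mo`: short vowel, open (no coda). Short vowel, open → light.

light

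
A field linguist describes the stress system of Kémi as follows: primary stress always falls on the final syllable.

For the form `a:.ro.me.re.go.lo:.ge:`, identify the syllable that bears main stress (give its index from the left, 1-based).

The word has 7 syllables; the final syllable is syllable 7 (ge:).
Primary stress: syllable 7 → a:.ro.me.re.go.lo:.ˈge:.

7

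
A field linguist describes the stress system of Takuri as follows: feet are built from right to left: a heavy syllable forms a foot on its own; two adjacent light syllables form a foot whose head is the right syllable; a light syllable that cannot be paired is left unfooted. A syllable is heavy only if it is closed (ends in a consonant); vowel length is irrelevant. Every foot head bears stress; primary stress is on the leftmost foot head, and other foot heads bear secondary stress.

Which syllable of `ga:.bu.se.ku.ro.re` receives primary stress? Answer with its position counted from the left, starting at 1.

2

Weights: 1 ga: L, 2 bu L, 3 se L, 4 ku L, 5 ro L, 6 re L.
Parse right to left (heavy = foot alone; LL = one foot; stranded L unfooted): (ga:.ˈbu) (se.ˈku) (ro.ˈre).
Foot heads: 2, 4, 6.
Primary stress on the leftmost head = syllable 2.
Primary stress: syllable 2 → ga:.ˈbu.se.ku.ro.re.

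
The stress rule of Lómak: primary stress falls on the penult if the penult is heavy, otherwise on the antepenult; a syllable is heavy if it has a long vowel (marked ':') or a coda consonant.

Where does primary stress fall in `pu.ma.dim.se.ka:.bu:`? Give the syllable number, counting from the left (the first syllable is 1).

Weights: 4 se L, 5 ka: H, 6 bu: H.
The penult (syllable 5, ka:) is heavy, so it takes stress.
Primary stress: syllable 5 → pu.ma.dim.se.ˈka:.bu:.

5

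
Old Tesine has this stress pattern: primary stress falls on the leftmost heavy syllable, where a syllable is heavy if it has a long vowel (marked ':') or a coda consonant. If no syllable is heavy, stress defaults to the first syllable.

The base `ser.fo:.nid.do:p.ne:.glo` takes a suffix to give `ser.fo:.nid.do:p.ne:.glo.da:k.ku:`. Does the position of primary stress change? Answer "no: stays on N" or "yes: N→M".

no: stays on 1

Base `ser.fo:.nid.do:p.ne:.glo` (6 syllables):
  Weights: 1 ser H, 2 fo: H, 3 nid H, 4 do:p H, 5 ne: H, 6 glo L.
  Heavy syllables in the domain: 1, 2, 3, 4, 5. The leftmost is syllable 1 (ser).
  → primary stress on syllable 1.
Suffixed `ser.fo:.nid.do:p.ne:.glo.da:k.ku:` (8 syllables):
  Weights: 1 ser H, 2 fo: H, 3 nid H, 4 do:p H, 5 ne: H, 6 glo L, 7 da:k H, 8 ku: H.
  Heavy syllables in the domain: 1, 2, 3, 4, 5, 7, 8. The leftmost is syllable 1 (ser).
  → primary stress on syllable 1.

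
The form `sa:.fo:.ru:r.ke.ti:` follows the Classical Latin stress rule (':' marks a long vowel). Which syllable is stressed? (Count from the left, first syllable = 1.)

3

Classical Latin: stress the penult if heavy (long vowel or closed), else the antepenult.
Weights: 3 ru:r H, 4 ke L, 5 ti: H.
The penult (syllable 4, ke) is light, so stress falls on the antepenult (syllable 3, ru:r).
Stress on syllable 3: sa:.fo:.ˈru:r.ke.ti:.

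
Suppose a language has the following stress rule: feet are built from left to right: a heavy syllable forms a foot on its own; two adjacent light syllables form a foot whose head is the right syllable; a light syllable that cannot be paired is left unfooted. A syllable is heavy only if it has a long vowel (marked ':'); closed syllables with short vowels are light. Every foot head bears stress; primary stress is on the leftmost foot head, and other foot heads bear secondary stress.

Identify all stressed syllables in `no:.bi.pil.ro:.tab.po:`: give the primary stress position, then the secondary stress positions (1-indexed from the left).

primary 1, secondary 3, 4, 6

Weights: 1 no: H, 2 bi L, 3 pil L, 4 ro: H, 5 tab L, 6 po: H.
Parse left to right (heavy = foot alone; LL = one foot; stranded L unfooted): (ˈno:) (bi.ˈpil) (ˈro:) tab (ˈpo:).
Foot heads: 1, 3, 4, 6.
Primary stress on the leftmost head = syllable 1.
Secondary stress on 3, 4, 6: ˈno:.bi.ˌpil.ˌro:.tab.ˌpo:.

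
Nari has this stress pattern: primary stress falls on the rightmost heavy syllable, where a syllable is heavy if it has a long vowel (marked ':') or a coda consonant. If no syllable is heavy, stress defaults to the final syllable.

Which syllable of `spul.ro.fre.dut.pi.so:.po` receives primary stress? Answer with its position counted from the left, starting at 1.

6

Weights: 1 spul H, 2 ro L, 3 fre L, 4 dut H, 5 pi L, 6 so: H, 7 po L.
Heavy syllables in the domain: 1, 4, 6. The rightmost is syllable 6 (so:).
Primary stress: syllable 6 → spul.ro.fre.dut.pi.ˈso:.po.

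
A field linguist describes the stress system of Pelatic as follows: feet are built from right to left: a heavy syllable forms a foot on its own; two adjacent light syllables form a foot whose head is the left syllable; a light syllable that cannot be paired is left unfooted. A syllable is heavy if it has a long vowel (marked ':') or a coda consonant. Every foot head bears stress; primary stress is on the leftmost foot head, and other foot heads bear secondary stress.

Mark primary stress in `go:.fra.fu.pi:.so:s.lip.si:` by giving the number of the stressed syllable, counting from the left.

Weights: 1 go: H, 2 fra L, 3 fu L, 4 pi: H, 5 so:s H, 6 lip H, 7 si: H.
Parse right to left (heavy = foot alone; LL = one foot; stranded L unfooted): (ˈgo:) (ˈfra.fu) (ˈpi:) (ˈso:s) (ˈlip) (ˈsi:).
Foot heads: 1, 2, 4, 5, 6, 7.
Primary stress on the leftmost head = syllable 1.
Primary stress: syllable 1 → ˈgo:.fra.fu.pi:.so:s.lip.si:.

1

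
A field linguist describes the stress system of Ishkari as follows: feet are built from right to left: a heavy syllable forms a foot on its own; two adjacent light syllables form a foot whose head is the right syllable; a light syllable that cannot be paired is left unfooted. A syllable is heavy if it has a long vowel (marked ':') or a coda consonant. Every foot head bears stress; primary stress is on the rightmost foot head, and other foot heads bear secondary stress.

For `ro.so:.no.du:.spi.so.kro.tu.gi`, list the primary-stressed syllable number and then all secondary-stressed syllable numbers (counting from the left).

primary 9, secondary 2, 4, 7

Weights: 1 ro L, 2 so: H, 3 no L, 4 du: H, 5 spi L, 6 so L, 7 kro L, 8 tu L, 9 gi L.
Parse right to left (heavy = foot alone; LL = one foot; stranded L unfooted): ro (ˈso:) no (ˈdu:) spi (so.ˈkro) (tu.ˈgi).
Foot heads: 2, 4, 7, 9.
Primary stress on the rightmost head = syllable 9.
Secondary stress on 2, 4, 7: ro.ˌso:.no.ˌdu:.spi.so.ˌkro.tu.ˈgi.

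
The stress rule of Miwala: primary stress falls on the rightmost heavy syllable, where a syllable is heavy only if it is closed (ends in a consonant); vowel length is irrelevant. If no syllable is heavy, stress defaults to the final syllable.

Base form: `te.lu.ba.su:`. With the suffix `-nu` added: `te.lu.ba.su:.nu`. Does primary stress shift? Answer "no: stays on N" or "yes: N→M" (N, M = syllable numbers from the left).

yes: 4→5

Base `te.lu.ba.su:` (4 syllables):
  Weights: 1 te L, 2 lu L, 3 ba L, 4 su: L.
  No heavy syllable in the domain; default to the final syllable = syllable 4.
  → primary stress on syllable 4.
Suffixed `te.lu.ba.su:.nu` (5 syllables):
  Weights: 1 te L, 2 lu L, 3 ba L, 4 su: L, 5 nu L.
  No heavy syllable in the domain; default to the final syllable = syllable 5.
  → primary stress on syllable 5.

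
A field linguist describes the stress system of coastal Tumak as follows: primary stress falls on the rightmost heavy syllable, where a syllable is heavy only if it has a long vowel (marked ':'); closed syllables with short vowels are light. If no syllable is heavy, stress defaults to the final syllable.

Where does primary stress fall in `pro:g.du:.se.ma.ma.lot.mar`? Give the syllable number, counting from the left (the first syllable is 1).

Weights: 1 pro:g H, 2 du: H, 3 se L, 4 ma L, 5 ma L, 6 lot L, 7 mar L.
Heavy syllables in the domain: 1, 2. The rightmost is syllable 2 (du:).
Primary stress: syllable 2 → pro:g.ˈdu:.se.ma.ma.lot.mar.

2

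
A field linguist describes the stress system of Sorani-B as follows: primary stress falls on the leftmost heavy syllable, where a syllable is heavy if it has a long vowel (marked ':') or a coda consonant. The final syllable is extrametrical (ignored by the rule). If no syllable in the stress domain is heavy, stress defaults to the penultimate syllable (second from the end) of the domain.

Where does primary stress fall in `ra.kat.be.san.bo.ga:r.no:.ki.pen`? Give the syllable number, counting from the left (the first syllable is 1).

The final syllable (9, pen) is extrametrical; the stress domain is syllables 1–8.
Weights: 1 ra L, 2 kat H, 3 be L, 4 san H, 5 bo L, 6 ga:r H, 7 no: H, 8 ki L.
Heavy syllables in the domain: 2, 4, 6, 7. The leftmost is syllable 2 (kat).
Primary stress: syllable 2 → ra.ˈkat.be.san.bo.ga:r.no:.ki.pen.

2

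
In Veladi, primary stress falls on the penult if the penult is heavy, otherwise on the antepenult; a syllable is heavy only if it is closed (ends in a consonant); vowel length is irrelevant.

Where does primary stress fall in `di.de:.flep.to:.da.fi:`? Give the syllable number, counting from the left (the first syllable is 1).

Weights: 4 to: L, 5 da L, 6 fi: L.
The penult (syllable 5, da) is light, so stress falls on the antepenult (syllable 4, to:).
Primary stress: syllable 4 → di.de:.flep.ˈto:.da.fi:.

4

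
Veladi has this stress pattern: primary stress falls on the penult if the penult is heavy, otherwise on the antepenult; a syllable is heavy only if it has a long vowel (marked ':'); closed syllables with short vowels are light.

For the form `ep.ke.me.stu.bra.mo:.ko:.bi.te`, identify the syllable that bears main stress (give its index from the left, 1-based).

7

Weights: 7 ko: H, 8 bi L, 9 te L.
The penult (syllable 8, bi) is light, so stress falls on the antepenult (syllable 7, ko:).
Primary stress: syllable 7 → ep.ke.me.stu.bra.mo:.ˈko:.bi.te.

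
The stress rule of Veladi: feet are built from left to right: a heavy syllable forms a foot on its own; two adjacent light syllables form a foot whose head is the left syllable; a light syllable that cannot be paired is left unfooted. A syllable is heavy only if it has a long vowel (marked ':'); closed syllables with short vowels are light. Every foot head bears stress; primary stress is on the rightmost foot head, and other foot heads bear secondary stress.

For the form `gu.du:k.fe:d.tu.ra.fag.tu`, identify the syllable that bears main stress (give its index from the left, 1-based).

6

Weights: 1 gu L, 2 du:k H, 3 fe:d H, 4 tu L, 5 ra L, 6 fag L, 7 tu L.
Parse left to right (heavy = foot alone; LL = one foot; stranded L unfooted): gu (ˈdu:k) (ˈfe:d) (ˈtu.ra) (ˈfag.tu).
Foot heads: 2, 3, 4, 6.
Primary stress on the rightmost head = syllable 6.
Primary stress: syllable 6 → gu.du:k.fe:d.tu.ra.ˈfag.tu.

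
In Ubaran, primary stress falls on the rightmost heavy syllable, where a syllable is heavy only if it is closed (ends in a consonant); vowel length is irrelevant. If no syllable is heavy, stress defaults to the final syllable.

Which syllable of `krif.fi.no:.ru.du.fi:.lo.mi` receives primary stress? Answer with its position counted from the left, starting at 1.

1

Weights: 1 krif H, 2 fi L, 3 no: L, 4 ru L, 5 du L, 6 fi: L, 7 lo L, 8 mi L.
Heavy syllables in the domain: 1. The rightmost is syllable 1 (krif).
Primary stress: syllable 1 → ˈkrif.fi.no:.ru.du.fi:.lo.mi.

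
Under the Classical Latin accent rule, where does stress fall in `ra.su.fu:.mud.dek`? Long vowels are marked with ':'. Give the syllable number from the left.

Classical Latin: stress the penult if heavy (long vowel or closed), else the antepenult.
Weights: 3 fu: H, 4 mud H, 5 dek H.
The penult (syllable 4, mud) is heavy, so it takes stress.
Stress on syllable 4: ra.su.fu:.ˈmud.dek.

4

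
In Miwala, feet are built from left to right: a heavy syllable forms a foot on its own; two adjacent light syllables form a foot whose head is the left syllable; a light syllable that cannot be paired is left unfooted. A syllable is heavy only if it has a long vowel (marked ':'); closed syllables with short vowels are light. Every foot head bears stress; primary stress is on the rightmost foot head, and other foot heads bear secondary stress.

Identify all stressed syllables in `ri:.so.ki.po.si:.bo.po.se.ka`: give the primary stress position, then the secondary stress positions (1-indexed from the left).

Weights: 1 ri: H, 2 so L, 3 ki L, 4 po L, 5 si: H, 6 bo L, 7 po L, 8 se L, 9 ka L.
Parse left to right (heavy = foot alone; LL = one foot; stranded L unfooted): (ˈri:) (ˈso.ki) po (ˈsi:) (ˈbo.po) (ˈse.ka).
Foot heads: 1, 2, 5, 6, 8.
Primary stress on the rightmost head = syllable 8.
Secondary stress on 1, 2, 5, 6: ˌri:.ˌso.ki.po.ˌsi:.ˌbo.po.ˈse.ka.

primary 8, secondary 1, 2, 5, 6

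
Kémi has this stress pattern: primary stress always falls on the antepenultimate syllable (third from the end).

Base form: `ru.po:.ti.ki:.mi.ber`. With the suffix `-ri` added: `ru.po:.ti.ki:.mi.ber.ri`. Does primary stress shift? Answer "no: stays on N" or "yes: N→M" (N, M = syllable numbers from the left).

yes: 4→5

Base `ru.po:.ti.ki:.mi.ber` (6 syllables):
  The word has 6 syllables; the antepenultimate syllable (third from the end) is syllable 4 (ki:).
  → primary stress on syllable 4.
Suffixed `ru.po:.ti.ki:.mi.ber.ri` (7 syllables):
  The word has 7 syllables; the antepenultimate syllable (third from the end) is syllable 5 (mi).
  → primary stress on syllable 5.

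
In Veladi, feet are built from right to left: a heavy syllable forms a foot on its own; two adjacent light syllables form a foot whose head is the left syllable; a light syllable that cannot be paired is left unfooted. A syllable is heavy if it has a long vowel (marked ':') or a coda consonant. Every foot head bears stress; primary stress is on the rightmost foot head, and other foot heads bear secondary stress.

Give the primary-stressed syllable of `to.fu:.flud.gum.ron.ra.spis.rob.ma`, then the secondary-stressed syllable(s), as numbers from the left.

primary 8, secondary 2, 3, 4, 5, 7

Weights: 1 to L, 2 fu: H, 3 flud H, 4 gum H, 5 ron H, 6 ra L, 7 spis H, 8 rob H, 9 ma L.
Parse right to left (heavy = foot alone; LL = one foot; stranded L unfooted): to (ˈfu:) (ˈflud) (ˈgum) (ˈron) ra (ˈspis) (ˈrob) ma.
Foot heads: 2, 3, 4, 5, 7, 8.
Primary stress on the rightmost head = syllable 8.
Secondary stress on 2, 3, 4, 5, 7: to.ˌfu:.ˌflud.ˌgum.ˌron.ra.ˌspis.ˈrob.ma.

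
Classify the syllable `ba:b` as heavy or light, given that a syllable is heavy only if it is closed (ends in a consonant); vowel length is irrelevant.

heavy

`ba:b`: long vowel, closed (coda /b/). Closed (coda /b/) → heavy.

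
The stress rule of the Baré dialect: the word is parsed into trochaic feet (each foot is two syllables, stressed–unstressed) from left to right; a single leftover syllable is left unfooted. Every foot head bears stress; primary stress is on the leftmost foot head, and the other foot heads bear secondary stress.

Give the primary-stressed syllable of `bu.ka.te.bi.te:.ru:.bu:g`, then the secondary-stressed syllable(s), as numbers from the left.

primary 1, secondary 3, 5

Parse left to right into trochaic (ˈσσ) feet: (ˈbu.ka) (ˈte.bi) (ˈte:.ru:) bu:g. Syllable 7 is left unfooted.
Foot heads (stressed positions): 1, 3, 5.
End Rule Leftmost: primary stress on the leftmost head = syllable 1.
Secondary stress on 3, 5: ˈbu.ka.ˌte.bi.ˌte:.ru:.bu:g.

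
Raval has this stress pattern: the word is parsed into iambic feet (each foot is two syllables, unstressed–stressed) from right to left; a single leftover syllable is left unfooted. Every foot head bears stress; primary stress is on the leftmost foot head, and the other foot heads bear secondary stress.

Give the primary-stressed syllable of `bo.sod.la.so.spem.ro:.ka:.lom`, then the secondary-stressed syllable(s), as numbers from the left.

primary 2, secondary 4, 6, 8

Parse right to left into iambic (σˈσ) feet: (bo.ˈsod) (la.ˈso) (spem.ˈro:) (ka:.ˈlom).
Foot heads (stressed positions): 2, 4, 6, 8.
End Rule Leftmost: primary stress on the leftmost head = syllable 2.
Secondary stress on 4, 6, 8: bo.ˈsod.la.ˌso.spem.ˌro:.ka:.ˌlom.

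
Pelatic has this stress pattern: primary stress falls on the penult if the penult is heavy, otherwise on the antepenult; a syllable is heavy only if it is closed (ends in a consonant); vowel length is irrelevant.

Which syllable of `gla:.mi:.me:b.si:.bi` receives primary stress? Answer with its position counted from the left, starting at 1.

3

Weights: 3 me:b H, 4 si: L, 5 bi L.
The penult (syllable 4, si:) is light, so stress falls on the antepenult (syllable 3, me:b).
Primary stress: syllable 3 → gla:.mi:.ˈme:b.si:.bi.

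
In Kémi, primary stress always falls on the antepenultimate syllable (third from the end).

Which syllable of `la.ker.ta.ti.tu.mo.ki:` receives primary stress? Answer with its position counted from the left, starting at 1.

5

The word has 7 syllables; the antepenultimate syllable (third from the end) is syllable 5 (tu).
Primary stress: syllable 5 → la.ker.ta.ti.ˈtu.mo.ki:.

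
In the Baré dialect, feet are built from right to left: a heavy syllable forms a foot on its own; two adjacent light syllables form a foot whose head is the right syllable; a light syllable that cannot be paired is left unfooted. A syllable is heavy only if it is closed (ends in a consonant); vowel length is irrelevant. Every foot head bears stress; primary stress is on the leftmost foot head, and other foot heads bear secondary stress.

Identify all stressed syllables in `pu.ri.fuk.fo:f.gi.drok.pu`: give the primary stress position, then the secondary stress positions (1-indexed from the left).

primary 2, secondary 3, 4, 6

Weights: 1 pu L, 2 ri L, 3 fuk H, 4 fo:f H, 5 gi L, 6 drok H, 7 pu L.
Parse right to left (heavy = foot alone; LL = one foot; stranded L unfooted): (pu.ˈri) (ˈfuk) (ˈfo:f) gi (ˈdrok) pu.
Foot heads: 2, 3, 4, 6.
Primary stress on the leftmost head = syllable 2.
Secondary stress on 3, 4, 6: pu.ˈri.ˌfuk.ˌfo:f.gi.ˌdrok.pu.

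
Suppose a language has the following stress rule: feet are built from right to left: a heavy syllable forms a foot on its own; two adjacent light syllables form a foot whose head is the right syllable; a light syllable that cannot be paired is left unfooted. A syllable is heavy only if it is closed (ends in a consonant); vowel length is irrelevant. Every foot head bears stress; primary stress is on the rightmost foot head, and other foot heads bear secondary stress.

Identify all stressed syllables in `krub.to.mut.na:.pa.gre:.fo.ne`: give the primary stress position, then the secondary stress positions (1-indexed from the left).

Weights: 1 krub H, 2 to L, 3 mut H, 4 na: L, 5 pa L, 6 gre: L, 7 fo L, 8 ne L.
Parse right to left (heavy = foot alone; LL = one foot; stranded L unfooted): (ˈkrub) to (ˈmut) na: (pa.ˈgre:) (fo.ˈne).
Foot heads: 1, 3, 6, 8.
Primary stress on the rightmost head = syllable 8.
Secondary stress on 1, 3, 6: ˌkrub.to.ˌmut.na:.pa.ˌgre:.fo.ˈne.

primary 8, secondary 1, 3, 6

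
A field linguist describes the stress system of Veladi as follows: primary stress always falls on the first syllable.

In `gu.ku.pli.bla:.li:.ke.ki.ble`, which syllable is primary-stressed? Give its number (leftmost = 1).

The word has 8 syllables; the first syllable is syllable 1 (gu).
Primary stress: syllable 1 → ˈgu.ku.pli.bla:.li:.ke.ki.ble.

1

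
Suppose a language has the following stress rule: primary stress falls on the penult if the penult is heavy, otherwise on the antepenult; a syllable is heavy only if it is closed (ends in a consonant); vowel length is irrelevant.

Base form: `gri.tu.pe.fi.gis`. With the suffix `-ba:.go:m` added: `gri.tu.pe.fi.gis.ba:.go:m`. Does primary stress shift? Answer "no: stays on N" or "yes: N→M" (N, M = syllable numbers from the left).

Base `gri.tu.pe.fi.gis` (5 syllables):
  Weights: 3 pe L, 4 fi L, 5 gis H.
  The penult (syllable 4, fi) is light, so stress falls on the antepenult (syllable 3, pe).
  → primary stress on syllable 3.
Suffixed `gri.tu.pe.fi.gis.ba:.go:m` (7 syllables):
  Weights: 5 gis H, 6 ba: L, 7 go:m H.
  The penult (syllable 6, ba:) is light, so stress falls on the antepenult (syllable 5, gis).
  → primary stress on syllable 5.

yes: 3→5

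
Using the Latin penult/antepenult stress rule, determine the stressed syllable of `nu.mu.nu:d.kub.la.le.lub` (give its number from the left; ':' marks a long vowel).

Classical Latin: stress the penult if heavy (long vowel or closed), else the antepenult.
Weights: 5 la L, 6 le L, 7 lub H.
The penult (syllable 6, le) is light, so stress falls on the antepenult (syllable 5, la).
Stress on syllable 5: nu.mu.nu:d.kub.ˈla.le.lub.

5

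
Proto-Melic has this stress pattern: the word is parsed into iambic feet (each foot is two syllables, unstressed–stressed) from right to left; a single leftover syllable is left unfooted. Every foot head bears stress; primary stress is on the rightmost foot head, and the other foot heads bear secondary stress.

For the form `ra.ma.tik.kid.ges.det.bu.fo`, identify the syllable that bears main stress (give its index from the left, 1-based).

8

Parse right to left into iambic (σˈσ) feet: (ra.ˈma) (tik.ˈkid) (ges.ˈdet) (bu.ˈfo).
Foot heads (stressed positions): 2, 4, 6, 8.
End Rule Rightmost: primary stress on the rightmost head = syllable 8.
Primary stress: syllable 8 → ra.ma.tik.kid.ges.det.bu.ˈfo.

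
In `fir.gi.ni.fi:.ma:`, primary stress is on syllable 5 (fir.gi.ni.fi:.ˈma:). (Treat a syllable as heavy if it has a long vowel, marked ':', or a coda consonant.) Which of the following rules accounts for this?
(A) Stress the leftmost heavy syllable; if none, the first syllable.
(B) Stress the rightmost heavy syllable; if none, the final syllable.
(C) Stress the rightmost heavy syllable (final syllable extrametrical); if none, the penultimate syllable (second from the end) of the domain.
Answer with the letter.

Rule A → syllable 1 (observed: 5).
Rule B → syllable 5 ✓.
Rule C → syllable 4 (observed: 5).

B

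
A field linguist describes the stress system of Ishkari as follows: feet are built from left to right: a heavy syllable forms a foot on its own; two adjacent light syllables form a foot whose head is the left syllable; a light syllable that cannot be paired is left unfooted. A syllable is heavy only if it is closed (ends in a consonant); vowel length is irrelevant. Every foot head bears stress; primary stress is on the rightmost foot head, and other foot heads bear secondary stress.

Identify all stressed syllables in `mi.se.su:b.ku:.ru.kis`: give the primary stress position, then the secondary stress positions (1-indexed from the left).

primary 6, secondary 1, 3, 4

Weights: 1 mi L, 2 se L, 3 su:b H, 4 ku: L, 5 ru L, 6 kis H.
Parse left to right (heavy = foot alone; LL = one foot; stranded L unfooted): (ˈmi.se) (ˈsu:b) (ˈku:.ru) (ˈkis).
Foot heads: 1, 3, 4, 6.
Primary stress on the rightmost head = syllable 6.
Secondary stress on 1, 3, 4: ˌmi.se.ˌsu:b.ˌku:.ru.ˈkis.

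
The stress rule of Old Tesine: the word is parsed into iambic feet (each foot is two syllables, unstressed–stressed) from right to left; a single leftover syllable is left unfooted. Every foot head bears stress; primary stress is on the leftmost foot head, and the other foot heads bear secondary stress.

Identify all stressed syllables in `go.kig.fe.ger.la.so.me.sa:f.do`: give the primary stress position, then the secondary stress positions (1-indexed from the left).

Parse right to left into iambic (σˈσ) feet: go (kig.ˈfe) (ger.ˈla) (so.ˈme) (sa:f.ˈdo). Syllable 1 is left unfooted.
Foot heads (stressed positions): 3, 5, 7, 9.
End Rule Leftmost: primary stress on the leftmost head = syllable 3.
Secondary stress on 5, 7, 9: go.kig.ˈfe.ger.ˌla.so.ˌme.sa:f.ˌdo.

primary 3, secondary 5, 7, 9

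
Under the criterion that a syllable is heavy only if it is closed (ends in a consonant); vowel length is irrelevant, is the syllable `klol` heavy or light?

`klol`: short vowel, closed (coda /l/). Closed (coda /l/) → heavy.

heavy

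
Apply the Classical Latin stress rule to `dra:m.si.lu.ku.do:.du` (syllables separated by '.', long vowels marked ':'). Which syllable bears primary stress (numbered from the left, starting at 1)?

5

Classical Latin: stress the penult if heavy (long vowel or closed), else the antepenult.
Weights: 4 ku L, 5 do: H, 6 du L.
The penult (syllable 5, do:) is heavy, so it takes stress.
Stress on syllable 5: dra:m.si.lu.ku.ˈdo:.du.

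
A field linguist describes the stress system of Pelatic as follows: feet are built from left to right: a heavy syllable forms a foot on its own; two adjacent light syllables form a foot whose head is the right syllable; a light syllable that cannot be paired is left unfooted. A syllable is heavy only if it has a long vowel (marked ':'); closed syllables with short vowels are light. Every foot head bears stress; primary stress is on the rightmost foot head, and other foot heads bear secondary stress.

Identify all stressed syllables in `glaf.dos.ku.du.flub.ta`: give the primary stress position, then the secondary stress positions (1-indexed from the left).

primary 6, secondary 2, 4

Weights: 1 glaf L, 2 dos L, 3 ku L, 4 du L, 5 flub L, 6 ta L.
Parse left to right (heavy = foot alone; LL = one foot; stranded L unfooted): (glaf.ˈdos) (ku.ˈdu) (flub.ˈta).
Foot heads: 2, 4, 6.
Primary stress on the rightmost head = syllable 6.
Secondary stress on 2, 4: glaf.ˌdos.ku.ˌdu.flub.ˈta.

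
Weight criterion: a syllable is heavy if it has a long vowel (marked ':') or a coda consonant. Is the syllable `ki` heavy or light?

`ki`: short vowel, open (no coda). Short vowel, open → light.

light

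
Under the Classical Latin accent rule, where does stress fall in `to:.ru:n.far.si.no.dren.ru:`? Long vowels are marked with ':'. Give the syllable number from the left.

Classical Latin: stress the penult if heavy (long vowel or closed), else the antepenult.
Weights: 5 no L, 6 dren H, 7 ru: H.
The penult (syllable 6, dren) is heavy, so it takes stress.
Stress on syllable 6: to:.ru:n.far.si.no.ˈdren.ru:.

6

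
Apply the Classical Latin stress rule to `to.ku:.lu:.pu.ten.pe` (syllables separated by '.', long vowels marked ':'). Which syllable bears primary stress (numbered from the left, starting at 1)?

Classical Latin: stress the penult if heavy (long vowel or closed), else the antepenult.
Weights: 4 pu L, 5 ten H, 6 pe L.
The penult (syllable 5, ten) is heavy, so it takes stress.
Stress on syllable 5: to.ku:.lu:.pu.ˈten.pe.

5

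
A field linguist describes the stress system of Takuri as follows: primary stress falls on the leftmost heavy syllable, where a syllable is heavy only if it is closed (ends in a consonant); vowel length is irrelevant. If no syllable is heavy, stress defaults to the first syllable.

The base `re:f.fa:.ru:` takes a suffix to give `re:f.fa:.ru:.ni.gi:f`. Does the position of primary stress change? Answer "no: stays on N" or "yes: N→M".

no: stays on 1

Base `re:f.fa:.ru:` (3 syllables):
  Weights: 1 re:f H, 2 fa: L, 3 ru: L.
  Heavy syllables in the domain: 1. The leftmost is syllable 1 (re:f).
  → primary stress on syllable 1.
Suffixed `re:f.fa:.ru:.ni.gi:f` (5 syllables):
  Weights: 1 re:f H, 2 fa: L, 3 ru: L, 4 ni L, 5 gi:f H.
  Heavy syllables in the domain: 1, 5. The leftmost is syllable 1 (re:f).
  → primary stress on syllable 1.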